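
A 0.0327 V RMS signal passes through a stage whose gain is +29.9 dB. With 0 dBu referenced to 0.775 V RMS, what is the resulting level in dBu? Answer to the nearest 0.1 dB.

Input level: 20·log₁₀(0.0327/0.775) = -27.50 dBu.
Output: -27.50 + 29.9 = +2.4 dBu.

+2.4 dBu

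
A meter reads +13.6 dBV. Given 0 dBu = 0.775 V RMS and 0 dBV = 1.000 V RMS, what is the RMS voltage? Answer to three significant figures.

4.79 V

V = 1.000 V × 10^(+13.6/20).
= 1.000 × 4.786 = 4.79 V.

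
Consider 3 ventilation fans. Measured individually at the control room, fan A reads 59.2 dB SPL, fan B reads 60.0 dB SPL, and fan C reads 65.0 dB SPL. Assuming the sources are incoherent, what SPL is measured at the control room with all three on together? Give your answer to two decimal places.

Uncorrelated sources add in intensity (power), not in dB.
L_total = 10·log₁₀(10^(59.2/10) + 10^(60.0/10) + 10^(65.0/10)) = 10·log₁₀(4994000) = 66.98 dB SPL.

66.98 dB SPL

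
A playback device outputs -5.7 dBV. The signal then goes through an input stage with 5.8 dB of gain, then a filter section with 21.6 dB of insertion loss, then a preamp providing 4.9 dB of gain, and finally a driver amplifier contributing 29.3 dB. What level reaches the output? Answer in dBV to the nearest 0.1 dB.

Cascaded gains and losses add directly in dB.
-5.7 + 5.8 − 21.6 + 4.9 + 29.3 = +12.7 dBV.

+12.7 dBV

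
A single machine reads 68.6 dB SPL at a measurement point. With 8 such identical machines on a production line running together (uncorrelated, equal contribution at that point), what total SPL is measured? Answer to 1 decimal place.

77.6 dB SPL

8 equal incoherent sources raise the level by 10·log₁₀(8) = 9.03 dB.
L_total = 68.6 + 9.03 = 77.6 dB SPL.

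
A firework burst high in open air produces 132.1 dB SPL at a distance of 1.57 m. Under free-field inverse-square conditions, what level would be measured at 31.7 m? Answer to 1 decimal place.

106.0 dB SPL

For a point source in a free field, ΔL = −20·log₁₀(d₂/d₁).
ΔL = −20·log₁₀(31.7/1.57) = -26.10 dB, so L₂ = 132.1 + (-26.10) = 106.0 dB SPL.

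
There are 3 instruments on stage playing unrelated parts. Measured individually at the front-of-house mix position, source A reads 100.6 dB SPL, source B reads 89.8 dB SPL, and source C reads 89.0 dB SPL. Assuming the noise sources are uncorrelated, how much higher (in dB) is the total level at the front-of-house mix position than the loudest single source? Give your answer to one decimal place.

Incoherent sources sum as intensities:
L_total = 10·log₁₀(10^(100.6/10) + 10^(89.8/10) + 10^(89.0/10)) = 101.22 dB SPL.
Excess over the loudest (100.6 dB): 101.22 − 100.6 = 0.6 dB.

0.6 dB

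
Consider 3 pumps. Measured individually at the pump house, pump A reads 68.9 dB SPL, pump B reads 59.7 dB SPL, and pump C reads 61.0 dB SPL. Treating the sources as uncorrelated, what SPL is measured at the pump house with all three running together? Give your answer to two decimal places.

Incoherent sources sum as intensities:
L_total = 10·log₁₀(10^(68.9/10) + 10^(59.7/10) + 10^(61.0/10)) = 10·log₁₀(9955000) = 69.98 dB SPL.

69.98 dB SPL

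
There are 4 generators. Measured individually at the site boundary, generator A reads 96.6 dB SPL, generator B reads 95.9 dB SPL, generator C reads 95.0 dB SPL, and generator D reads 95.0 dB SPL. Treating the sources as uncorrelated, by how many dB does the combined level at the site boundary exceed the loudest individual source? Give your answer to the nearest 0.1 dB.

Uncorrelated sources add in intensity (power), not in dB.
L_total = 10·log₁₀(10^(96.6/10) + 10^(95.9/10) + 10^(95.0/10) + 10^(95.0/10)) = 101.70 dB SPL.
Excess over the loudest (96.6 dB): 101.70 − 96.6 = 5.1 dB.

5.1 dB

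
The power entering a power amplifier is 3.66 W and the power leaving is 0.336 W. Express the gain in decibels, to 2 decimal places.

-10.37 dB

For a power ratio, dB = 10·log₁₀(P₂/P₁).
10·log₁₀(0.336/3.66) = 10·log₁₀(0.09180) = -10.37 dB.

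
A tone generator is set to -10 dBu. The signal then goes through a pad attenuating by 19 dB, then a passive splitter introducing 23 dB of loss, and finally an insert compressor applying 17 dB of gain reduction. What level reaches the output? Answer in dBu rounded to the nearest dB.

In dB, series stages simply add:
-10 − 19 − 23 − 17 = -69 dBu.

-69 dBu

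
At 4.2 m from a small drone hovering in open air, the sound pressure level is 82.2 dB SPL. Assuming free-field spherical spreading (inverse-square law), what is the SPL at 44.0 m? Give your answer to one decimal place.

For a point source in a free field, ΔL = −20·log₁₀(d₂/d₁).
ΔL = −20·log₁₀(44.0/4.2) = -20.40 dB, so L₂ = 82.2 + (-20.40) = 61.8 dB SPL.

61.8 dB SPL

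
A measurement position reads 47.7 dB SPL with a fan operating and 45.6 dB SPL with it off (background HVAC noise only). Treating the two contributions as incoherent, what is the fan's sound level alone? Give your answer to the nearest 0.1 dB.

Subtract intensities: L_src = 10·log₁₀(10^(L_total/10) − 10^(L_bg/10)).
L_src = 10·log₁₀(10^(47.7/10) − 10^(45.6/10)) = 10·log₁₀(22580) = 43.5 dB SPL.

43.5 dB SPL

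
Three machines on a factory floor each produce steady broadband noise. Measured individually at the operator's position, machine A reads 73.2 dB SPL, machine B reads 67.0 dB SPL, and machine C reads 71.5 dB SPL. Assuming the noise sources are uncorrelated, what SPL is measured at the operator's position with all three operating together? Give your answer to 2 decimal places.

76.02 dB SPL

Uncorrelated sources add in intensity (power), not in dB.
L_total = 10·log₁₀(10^(73.2/10) + 10^(67.0/10) + 10^(71.5/10)) = 10·log₁₀(40030000) = 76.02 dB SPL.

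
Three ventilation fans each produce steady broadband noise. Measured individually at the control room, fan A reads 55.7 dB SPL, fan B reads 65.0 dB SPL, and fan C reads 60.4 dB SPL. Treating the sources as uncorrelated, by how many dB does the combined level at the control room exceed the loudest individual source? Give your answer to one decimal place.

1.7 dB

Add the sources as powers (linear), then convert back to dB:
L_total = 10·log₁₀(10^(55.7/10) + 10^(65.0/10) + 10^(60.4/10)) = 66.66 dB SPL.
Excess over the loudest (65.0 dB): 66.66 − 65.0 = 1.7 dB.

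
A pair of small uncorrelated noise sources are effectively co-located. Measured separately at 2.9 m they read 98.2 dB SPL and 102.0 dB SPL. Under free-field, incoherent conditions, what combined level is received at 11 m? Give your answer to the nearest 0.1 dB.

Combined at 2.9 m: 10·log₁₀(10^(98.2/10)+10^(102.0/10)) = 103.51 dB SPL.
Then apply −20·log₁₀(11/2.9) = -11.58 dB → 91.9 dB SPL.

91.9 dB SPL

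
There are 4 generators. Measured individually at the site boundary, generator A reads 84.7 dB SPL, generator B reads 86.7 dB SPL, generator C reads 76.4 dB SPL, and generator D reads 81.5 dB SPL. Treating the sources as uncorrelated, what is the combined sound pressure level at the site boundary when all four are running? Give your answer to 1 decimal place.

89.8 dB SPL

Incoherent sources sum as intensities:
L_total = 10·log₁₀(10^(84.7/10) + 10^(86.7/10) + 10^(76.4/10) + 10^(81.5/10)) = 10·log₁₀(947800000) = 89.8 dB SPL.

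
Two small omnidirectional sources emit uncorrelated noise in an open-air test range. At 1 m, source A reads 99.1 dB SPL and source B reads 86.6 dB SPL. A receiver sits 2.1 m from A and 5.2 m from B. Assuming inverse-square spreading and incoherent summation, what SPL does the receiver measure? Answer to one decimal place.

At the listener: L_A = 99.1 − 20·log₁₀(2.1) = 92.66 dB; L_B = 86.6 − 20·log₁₀(5.2) = 72.28 dB.
Combined: 10·log₁₀(10^(92.66/10)+10^(72.28/10)) = 92.7 dB SPL.

92.7 dB SPL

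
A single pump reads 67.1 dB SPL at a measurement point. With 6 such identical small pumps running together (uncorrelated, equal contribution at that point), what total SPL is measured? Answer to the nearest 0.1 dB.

74.9 dB SPL

6 equal incoherent sources raise the level by 10·log₁₀(6) = 7.78 dB.
L_total = 67.1 + 7.78 = 74.9 dB SPL.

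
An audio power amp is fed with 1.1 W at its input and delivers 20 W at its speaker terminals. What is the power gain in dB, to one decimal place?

Power is a power quantity, so gain = 10·log₁₀(P_out/P_in).
10·log₁₀(20/1.1) = 10·log₁₀(18.18) = 12.6 dB.

12.6 dB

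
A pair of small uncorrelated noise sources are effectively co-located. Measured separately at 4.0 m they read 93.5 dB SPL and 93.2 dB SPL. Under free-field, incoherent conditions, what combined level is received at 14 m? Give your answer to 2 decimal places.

Combined at 4.0 m: 10·log₁₀(10^(93.5/10)+10^(93.2/10)) = 96.363 dB SPL.
Then apply −20·log₁₀(14/4.0) = -10.881 dB → 85.48 dB SPL.

85.48 dB SPL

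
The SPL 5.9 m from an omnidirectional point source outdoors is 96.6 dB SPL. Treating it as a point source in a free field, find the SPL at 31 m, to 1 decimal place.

Free-field point source: level drops by 20·log₁₀ of the distance ratio.
ΔL = −20·log₁₀(31/5.9) = -14.41 dB, so L₂ = 96.6 + (-14.41) = 82.2 dB SPL.

82.2 dB SPL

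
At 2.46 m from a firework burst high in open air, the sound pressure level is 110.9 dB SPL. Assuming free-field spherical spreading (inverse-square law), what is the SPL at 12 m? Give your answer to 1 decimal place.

97.1 dB SPL

For a point source in a free field, ΔL = −20·log₁₀(d₂/d₁).
ΔL = −20·log₁₀(12/2.46) = -13.76 dB, so L₂ = 110.9 + (-13.76) = 97.1 dB SPL.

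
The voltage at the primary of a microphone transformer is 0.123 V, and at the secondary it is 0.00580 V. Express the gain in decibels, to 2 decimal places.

-26.53 dB

For a voltage ratio, dB = 20·log₁₀(V₂/V₁).
20·log₁₀(0.00580/0.123) = 20·log₁₀(0.04715) = -26.53 dB.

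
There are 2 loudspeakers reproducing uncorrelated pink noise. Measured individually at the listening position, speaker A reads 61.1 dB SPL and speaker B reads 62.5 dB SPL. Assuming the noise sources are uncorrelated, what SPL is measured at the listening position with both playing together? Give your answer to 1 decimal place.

Add the sources as powers (linear), then convert back to dB:
L_total = 10·log₁₀(10^(61.1/10) + 10^(62.5/10)) = 10·log₁₀(3067000) = 64.9 dB SPL.

64.9 dB SPL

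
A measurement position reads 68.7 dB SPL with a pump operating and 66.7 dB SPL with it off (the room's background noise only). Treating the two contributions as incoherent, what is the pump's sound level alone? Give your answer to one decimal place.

Background correction is a power subtraction:
L_src = 10·log₁₀(10^(68.7/10) − 10^(66.7/10)) = 10·log₁₀(2736000) = 64.4 dB SPL.

64.4 dB SPL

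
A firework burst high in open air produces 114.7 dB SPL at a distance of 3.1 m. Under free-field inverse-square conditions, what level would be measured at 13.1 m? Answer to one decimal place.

102.2 dB SPL

For a point source in a free field, ΔL = −20·log₁₀(d₂/d₁).
ΔL = −20·log₁₀(13.1/3.1) = -12.52 dB, so L₂ = 114.7 + (-12.52) = 102.2 dB SPL.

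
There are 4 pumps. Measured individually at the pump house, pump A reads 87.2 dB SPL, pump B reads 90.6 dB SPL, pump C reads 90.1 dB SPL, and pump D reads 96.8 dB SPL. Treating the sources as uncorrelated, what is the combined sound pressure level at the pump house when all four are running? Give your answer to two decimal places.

98.74 dB SPL

Incoherent sources sum as intensities:
L_total = 10·log₁₀(10^(87.2/10) + 10^(90.6/10) + 10^(90.1/10) + 10^(96.8/10)) = 10·log₁₀(7483000000) = 98.74 dB SPL.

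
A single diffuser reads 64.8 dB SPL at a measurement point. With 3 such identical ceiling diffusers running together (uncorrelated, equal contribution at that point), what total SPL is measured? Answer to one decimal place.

3 equal incoherent sources raise the level by 10·log₁₀(3) = 4.77 dB.
L_total = 64.8 + 4.77 = 69.6 dB SPL.

69.6 dB SPL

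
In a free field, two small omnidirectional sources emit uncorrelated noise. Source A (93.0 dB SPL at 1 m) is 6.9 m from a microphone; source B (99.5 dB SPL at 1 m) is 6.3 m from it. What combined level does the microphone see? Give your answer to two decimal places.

84.26 dB SPL

At the listener: L_A = 93.0 − 20·log₁₀(6.9) = 76.223 dB; L_B = 99.5 − 20·log₁₀(6.3) = 83.513 dB.
Combined: 10·log₁₀(10^(76.223/10)+10^(83.513/10)) = 84.26 dB SPL.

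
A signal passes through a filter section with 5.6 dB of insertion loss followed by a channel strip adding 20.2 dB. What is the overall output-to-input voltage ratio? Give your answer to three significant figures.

5.37

Net gain = (−5.6) + 20.2 = 14.6 dB.
Voltage ratio = 10^(14.6/20) = 5.37.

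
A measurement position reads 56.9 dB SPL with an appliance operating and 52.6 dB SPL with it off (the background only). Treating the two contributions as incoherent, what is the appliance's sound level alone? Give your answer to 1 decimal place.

54.9 dB SPL

Subtract intensities: L_src = 10·log₁₀(10^(L_total/10) − 10^(L_bg/10)).
L_src = 10·log₁₀(10^(56.9/10) − 10^(52.6/10)) = 10·log₁₀(307800) = 54.9 dB SPL.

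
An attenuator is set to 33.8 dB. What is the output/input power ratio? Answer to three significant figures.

0.000417

Power ratio = 10^(dB/10).
10^(-33.8/10) = 10^(-3.380) = 0.000417.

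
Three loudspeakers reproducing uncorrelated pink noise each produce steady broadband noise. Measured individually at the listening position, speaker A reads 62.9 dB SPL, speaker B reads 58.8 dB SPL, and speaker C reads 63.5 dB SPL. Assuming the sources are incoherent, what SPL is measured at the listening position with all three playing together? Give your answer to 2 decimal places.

Add the sources as powers (linear), then convert back to dB:
L_total = 10·log₁₀(10^(62.9/10) + 10^(58.8/10) + 10^(63.5/10)) = 10·log₁₀(4947000) = 66.94 dB SPL.

66.94 dB SPL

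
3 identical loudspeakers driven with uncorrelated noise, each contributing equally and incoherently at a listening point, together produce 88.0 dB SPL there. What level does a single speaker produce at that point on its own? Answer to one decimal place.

83.2 dB SPL

3 equal incoherent sources add 10·log₁₀(3) = 4.77 dB over one source.
L_one = 88.0 − 4.77 = 83.2 dB SPL.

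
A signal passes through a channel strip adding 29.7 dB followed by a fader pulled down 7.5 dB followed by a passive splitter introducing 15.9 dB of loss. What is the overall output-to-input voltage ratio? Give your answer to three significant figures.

Net gain = 29.7 + (−7.5) + (−15.9) = 6.3 dB.
Voltage ratio = 10^(6.3/20) = 2.07.

2.07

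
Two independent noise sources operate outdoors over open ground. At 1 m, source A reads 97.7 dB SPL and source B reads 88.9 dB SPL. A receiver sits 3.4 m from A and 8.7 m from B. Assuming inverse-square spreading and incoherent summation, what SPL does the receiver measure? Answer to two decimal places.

87.16 dB SPL

At the listener: L_A = 97.7 − 20·log₁₀(3.4) = 87.070 dB; L_B = 88.9 − 20·log₁₀(8.7) = 70.110 dB.
Combined: 10·log₁₀(10^(87.070/10)+10^(70.110/10)) = 87.16 dB SPL.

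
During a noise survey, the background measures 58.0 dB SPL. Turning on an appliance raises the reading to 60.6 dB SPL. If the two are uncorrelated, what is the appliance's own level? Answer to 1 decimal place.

57.1 dB SPL

Subtract intensities: L_src = 10·log₁₀(10^(L_total/10) − 10^(L_bg/10)).
L_src = 10·log₁₀(10^(60.6/10) − 10^(58.0/10)) = 10·log₁₀(517200) = 57.1 dB SPL.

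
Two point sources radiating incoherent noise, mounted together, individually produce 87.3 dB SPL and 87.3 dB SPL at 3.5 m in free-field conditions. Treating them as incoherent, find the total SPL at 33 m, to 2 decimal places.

70.82 dB SPL

Combined at 3.5 m: 10·log₁₀(10^(87.3/10)+10^(87.3/10)) = 90.310 dB SPL.
Then apply −20·log₁₀(33/3.5) = -19.489 dB → 70.82 dB SPL.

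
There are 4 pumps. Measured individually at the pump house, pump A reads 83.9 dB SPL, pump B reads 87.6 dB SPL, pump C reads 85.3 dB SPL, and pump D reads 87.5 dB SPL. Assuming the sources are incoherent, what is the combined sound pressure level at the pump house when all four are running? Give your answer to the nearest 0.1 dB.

92.4 dB SPL

Add the sources as powers (linear), then convert back to dB:
L_total = 10·log₁₀(10^(83.9/10) + 10^(87.6/10) + 10^(85.3/10) + 10^(87.5/10)) = 10·log₁₀(1722000000) = 92.4 dB SPL.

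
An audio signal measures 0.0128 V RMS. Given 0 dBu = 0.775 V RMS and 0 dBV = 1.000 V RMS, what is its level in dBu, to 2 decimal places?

dBu = 20·log₁₀(V / 0.775 V).
20·log₁₀(0.0128/0.775) = -35.64 dBu.

-35.64 dBu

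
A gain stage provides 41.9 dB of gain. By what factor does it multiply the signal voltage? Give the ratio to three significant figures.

124

Voltage ratio = 10^(dB/20).
10^(41.9/20) = 10^(2.095) = 124.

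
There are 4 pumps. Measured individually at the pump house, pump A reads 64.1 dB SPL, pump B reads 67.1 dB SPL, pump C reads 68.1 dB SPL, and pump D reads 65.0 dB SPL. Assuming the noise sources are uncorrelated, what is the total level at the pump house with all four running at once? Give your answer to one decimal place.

Add the sources as powers (linear), then convert back to dB:
L_total = 10·log₁₀(10^(64.1/10) + 10^(67.1/10) + 10^(68.1/10) + 10^(65.0/10)) = 10·log₁₀(17320000) = 72.4 dB SPL.

72.4 dB SPL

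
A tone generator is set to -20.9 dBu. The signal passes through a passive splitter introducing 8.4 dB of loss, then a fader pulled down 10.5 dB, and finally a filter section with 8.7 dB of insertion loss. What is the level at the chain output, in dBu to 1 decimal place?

-48.5 dBu

Gain stages sum in dB:
-20.9 − 8.4 − 10.5 − 8.7 = -48.5 dBu.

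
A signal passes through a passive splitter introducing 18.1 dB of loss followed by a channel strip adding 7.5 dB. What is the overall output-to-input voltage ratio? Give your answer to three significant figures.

0.295

Net gain = (−18.1) + 7.5 = -10.6 dB.
Voltage ratio = 10^(-10.6/20) = 0.295.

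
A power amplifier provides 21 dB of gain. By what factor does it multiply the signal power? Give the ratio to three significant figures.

Power ratio = 10^(dB/10).
10^(21/10) = 10^(2.100) = 126.

126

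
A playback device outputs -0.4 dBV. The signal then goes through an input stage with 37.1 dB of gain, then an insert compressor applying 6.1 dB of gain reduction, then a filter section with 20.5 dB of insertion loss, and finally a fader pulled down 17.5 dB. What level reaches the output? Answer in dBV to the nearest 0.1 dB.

Gain stages sum in dB:
-0.4 + 37.1 − 6.1 − 20.5 − 17.5 = -7.4 dBV.

-7.4 dBV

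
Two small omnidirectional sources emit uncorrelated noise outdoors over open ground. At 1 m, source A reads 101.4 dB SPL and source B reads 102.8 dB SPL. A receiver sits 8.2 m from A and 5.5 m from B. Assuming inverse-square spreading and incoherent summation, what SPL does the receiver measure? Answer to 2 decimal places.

89.22 dB SPL

At the listener: L_A = 101.4 − 20·log₁₀(8.2) = 83.124 dB; L_B = 102.8 − 20·log₁₀(5.5) = 87.993 dB.
Combined: 10·log₁₀(10^(83.124/10)+10^(87.993/10)) = 89.22 dB SPL.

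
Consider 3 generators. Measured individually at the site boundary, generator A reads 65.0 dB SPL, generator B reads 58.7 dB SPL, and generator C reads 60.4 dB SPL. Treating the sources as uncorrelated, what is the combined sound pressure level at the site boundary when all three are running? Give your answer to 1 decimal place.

Incoherent sources sum as intensities:
L_total = 10·log₁₀(10^(65.0/10) + 10^(58.7/10) + 10^(60.4/10)) = 10·log₁₀(5000000) = 67.0 dB SPL.

67.0 dB SPL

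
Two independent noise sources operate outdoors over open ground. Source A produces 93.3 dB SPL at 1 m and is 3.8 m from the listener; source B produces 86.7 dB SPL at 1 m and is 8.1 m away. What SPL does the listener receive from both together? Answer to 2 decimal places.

81.91 dB SPL

At the listener: L_A = 93.3 − 20·log₁₀(3.8) = 81.704 dB; L_B = 86.7 − 20·log₁₀(8.1) = 68.530 dB.
Combined: 10·log₁₀(10^(81.704/10)+10^(68.530/10)) = 81.91 dB SPL.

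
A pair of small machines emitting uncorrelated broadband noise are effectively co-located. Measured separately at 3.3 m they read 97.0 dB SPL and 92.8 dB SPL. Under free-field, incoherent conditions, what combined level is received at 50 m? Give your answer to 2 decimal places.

Combined at 3.3 m: 10·log₁₀(10^(97.0/10)+10^(92.8/10)) = 98.399 dB SPL.
Then apply −20·log₁₀(50/3.3) = -23.609 dB → 74.79 dB SPL.

74.79 dB SPL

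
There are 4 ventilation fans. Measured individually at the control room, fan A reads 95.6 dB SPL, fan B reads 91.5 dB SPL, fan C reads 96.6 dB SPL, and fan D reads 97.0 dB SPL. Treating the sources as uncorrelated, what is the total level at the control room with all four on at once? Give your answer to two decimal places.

Incoherent sources sum as intensities:
L_total = 10·log₁₀(10^(95.6/10) + 10^(91.5/10) + 10^(96.6/10) + 10^(97.0/10)) = 10·log₁₀(14626000000) = 101.65 dB SPL.

101.65 dB SPL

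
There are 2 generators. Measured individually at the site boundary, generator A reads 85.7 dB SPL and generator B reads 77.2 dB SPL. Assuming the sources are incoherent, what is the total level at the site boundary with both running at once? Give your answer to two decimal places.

Incoherent sources sum as intensities:
L_total = 10·log₁₀(10^(85.7/10) + 10^(77.2/10)) = 10·log₁₀(424000000) = 86.27 dB SPL.

86.27 dB SPL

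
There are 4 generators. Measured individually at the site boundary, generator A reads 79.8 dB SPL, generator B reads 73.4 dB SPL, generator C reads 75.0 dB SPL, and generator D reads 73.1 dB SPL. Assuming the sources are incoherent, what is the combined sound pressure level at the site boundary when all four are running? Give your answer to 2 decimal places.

82.29 dB SPL

Uncorrelated sources add in intensity (power), not in dB.
L_total = 10·log₁₀(10^(79.8/10) + 10^(73.4/10) + 10^(75.0/10) + 10^(73.1/10)) = 10·log₁₀(169400000) = 82.29 dB SPL.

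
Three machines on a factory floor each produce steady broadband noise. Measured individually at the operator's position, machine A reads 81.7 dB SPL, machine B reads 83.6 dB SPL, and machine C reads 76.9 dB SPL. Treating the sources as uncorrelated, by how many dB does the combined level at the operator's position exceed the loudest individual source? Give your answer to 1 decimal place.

2.7 dB

Incoherent sources sum as intensities:
L_total = 10·log₁₀(10^(81.7/10) + 10^(83.6/10) + 10^(76.9/10)) = 86.29 dB SPL.
Excess over the loudest (83.6 dB): 86.29 − 83.6 = 2.7 dB.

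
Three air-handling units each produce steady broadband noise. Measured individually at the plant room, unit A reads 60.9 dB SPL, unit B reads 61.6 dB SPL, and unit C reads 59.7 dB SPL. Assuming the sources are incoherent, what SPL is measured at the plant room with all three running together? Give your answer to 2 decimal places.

65.57 dB SPL

Add the sources as powers (linear), then convert back to dB:
L_total = 10·log₁₀(10^(60.9/10) + 10^(61.6/10) + 10^(59.7/10)) = 10·log₁₀(3609000) = 65.57 dB SPL.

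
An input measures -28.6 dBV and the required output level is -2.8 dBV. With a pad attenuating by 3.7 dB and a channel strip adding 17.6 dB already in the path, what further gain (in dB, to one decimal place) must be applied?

The required make-up gain is the shortfall in the dB sum.
G = -2.8 − (-28.6) + 3.7 − 17.6 = 11.9 dB.

11.9 dB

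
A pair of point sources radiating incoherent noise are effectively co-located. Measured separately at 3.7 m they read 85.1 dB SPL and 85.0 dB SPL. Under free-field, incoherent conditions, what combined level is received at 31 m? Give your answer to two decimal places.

69.60 dB SPL

Combined at 3.7 m: 10·log₁₀(10^(85.1/10)+10^(85.0/10)) = 88.061 dB SPL.
Then apply −20·log₁₀(31/3.7) = -18.463 dB → 69.60 dB SPL.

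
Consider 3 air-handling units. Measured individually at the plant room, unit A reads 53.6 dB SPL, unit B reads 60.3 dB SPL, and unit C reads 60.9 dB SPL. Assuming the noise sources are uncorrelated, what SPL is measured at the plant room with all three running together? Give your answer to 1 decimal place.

64.0 dB SPL

Incoherent sources sum as intensities:
L_total = 10·log₁₀(10^(53.6/10) + 10^(60.3/10) + 10^(60.9/10)) = 10·log₁₀(2531000) = 64.0 dB SPL.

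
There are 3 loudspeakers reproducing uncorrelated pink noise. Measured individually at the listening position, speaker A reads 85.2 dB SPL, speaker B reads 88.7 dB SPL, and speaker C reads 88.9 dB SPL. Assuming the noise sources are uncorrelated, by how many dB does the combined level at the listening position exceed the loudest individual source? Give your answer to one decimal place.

Uncorrelated sources add in intensity (power), not in dB.
L_total = 10·log₁₀(10^(85.2/10) + 10^(88.7/10) + 10^(88.9/10)) = 92.67 dB SPL.
Excess over the loudest (88.9 dB): 92.67 − 88.9 = 3.8 dB.

3.8 dB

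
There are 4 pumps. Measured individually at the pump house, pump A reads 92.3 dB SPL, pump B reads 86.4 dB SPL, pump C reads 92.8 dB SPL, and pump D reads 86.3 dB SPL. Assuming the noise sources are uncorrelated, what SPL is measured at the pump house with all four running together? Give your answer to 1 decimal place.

96.5 dB SPL

Incoherent sources sum as intensities:
L_total = 10·log₁₀(10^(92.3/10) + 10^(86.4/10) + 10^(92.8/10) + 10^(86.3/10)) = 10·log₁₀(4467000000) = 96.5 dB SPL.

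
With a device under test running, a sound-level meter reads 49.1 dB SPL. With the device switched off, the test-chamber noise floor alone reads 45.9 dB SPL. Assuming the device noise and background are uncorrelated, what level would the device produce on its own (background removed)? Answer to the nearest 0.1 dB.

Remove the background by subtracting linear intensities:
L_src = 10·log₁₀(10^(49.1/10) − 10^(45.9/10)) = 10·log₁₀(42380) = 46.3 dB SPL.

46.3 dB SPL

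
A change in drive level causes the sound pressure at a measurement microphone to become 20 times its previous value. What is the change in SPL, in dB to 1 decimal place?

26.0 dB

Sound pressure is an amplitude quantity: ΔL = 20·log₁₀(p₂/p₁).
20·log₁₀(20) = 26.0 dB.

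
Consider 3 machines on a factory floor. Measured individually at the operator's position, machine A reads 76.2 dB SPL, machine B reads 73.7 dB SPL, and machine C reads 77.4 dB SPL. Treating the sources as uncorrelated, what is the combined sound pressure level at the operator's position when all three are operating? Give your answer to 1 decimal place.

Add the sources as powers (linear), then convert back to dB:
L_total = 10·log₁₀(10^(76.2/10) + 10^(73.7/10) + 10^(77.4/10)) = 10·log₁₀(120100000) = 80.8 dB SPL.

80.8 dB SPL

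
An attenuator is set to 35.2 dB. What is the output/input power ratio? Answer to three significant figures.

Power ratio = 10^(dB/10).
10^(-35.2/10) = 10^(-3.520) = 0.000302.

0.000302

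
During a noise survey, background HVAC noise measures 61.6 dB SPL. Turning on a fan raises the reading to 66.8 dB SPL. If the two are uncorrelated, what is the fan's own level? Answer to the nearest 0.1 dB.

65.2 dB SPL

Remove the background by subtracting linear intensities:
L_src = 10·log₁₀(10^(66.8/10) − 10^(61.6/10)) = 10·log₁₀(3341000) = 65.2 dB SPL.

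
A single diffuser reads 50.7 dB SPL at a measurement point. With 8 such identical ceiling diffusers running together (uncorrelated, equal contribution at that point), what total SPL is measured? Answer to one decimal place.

8 equal incoherent sources raise the level by 10·log₁₀(8) = 9.03 dB.
L_total = 50.7 + 9.03 = 59.7 dB SPL.

59.7 dB SPL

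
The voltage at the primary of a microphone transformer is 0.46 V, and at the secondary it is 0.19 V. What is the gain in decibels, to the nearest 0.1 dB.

-7.7 dB

Voltage is an amplitude quantity, so gain = 20·log₁₀(V_out/V_in).
20·log₁₀(0.19/0.46) = 20·log₁₀(0.4130) = -7.7 dB.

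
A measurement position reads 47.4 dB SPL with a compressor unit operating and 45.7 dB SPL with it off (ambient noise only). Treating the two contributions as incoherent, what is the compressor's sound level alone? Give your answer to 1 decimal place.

42.5 dB SPL

Remove the background by subtracting linear intensities:
L_src = 10·log₁₀(10^(47.4/10) − 10^(45.7/10)) = 10·log₁₀(17800) = 42.5 dB SPL.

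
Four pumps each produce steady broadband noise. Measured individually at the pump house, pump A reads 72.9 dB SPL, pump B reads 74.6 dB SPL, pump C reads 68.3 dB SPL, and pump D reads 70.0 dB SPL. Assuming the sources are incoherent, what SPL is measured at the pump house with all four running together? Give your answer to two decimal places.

Add the sources as powers (linear), then convert back to dB:
L_total = 10·log₁₀(10^(72.9/10) + 10^(74.6/10) + 10^(68.3/10) + 10^(70.0/10)) = 10·log₁₀(65100000) = 78.14 dB SPL.

78.14 dB SPL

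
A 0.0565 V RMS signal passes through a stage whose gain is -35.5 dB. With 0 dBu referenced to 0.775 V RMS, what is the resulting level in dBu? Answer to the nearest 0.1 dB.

Input level: 20·log₁₀(0.0565/0.775) = -22.75 dBu.
Output: -22.75 − 35.5 = -58.2 dBu.

-58.2 dBu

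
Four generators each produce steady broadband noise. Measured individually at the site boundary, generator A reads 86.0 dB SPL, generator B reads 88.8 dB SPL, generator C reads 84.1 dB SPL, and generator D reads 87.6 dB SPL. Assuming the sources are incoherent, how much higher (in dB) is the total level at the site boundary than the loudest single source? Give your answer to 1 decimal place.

4.2 dB

Uncorrelated sources add in intensity (power), not in dB.
L_total = 10·log₁₀(10^(86.0/10) + 10^(88.8/10) + 10^(84.1/10) + 10^(87.6/10)) = 92.99 dB SPL.
Excess over the loudest (88.8 dB): 92.99 − 88.8 = 4.2 dB.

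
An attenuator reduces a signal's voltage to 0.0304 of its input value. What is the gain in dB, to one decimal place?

-30.3 dB

Voltage is an amplitude quantity, so gain = 20·log₁₀(V_out/V_in).
20·log₁₀(0.0304) = -30.3 dB.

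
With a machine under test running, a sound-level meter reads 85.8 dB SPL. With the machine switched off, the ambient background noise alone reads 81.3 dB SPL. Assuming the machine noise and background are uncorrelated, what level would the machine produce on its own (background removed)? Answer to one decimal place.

Background correction is a power subtraction:
L_src = 10·log₁₀(10^(85.8/10) − 10^(81.3/10)) = 10·log₁₀(245300000) = 83.9 dB SPL.

83.9 dB SPL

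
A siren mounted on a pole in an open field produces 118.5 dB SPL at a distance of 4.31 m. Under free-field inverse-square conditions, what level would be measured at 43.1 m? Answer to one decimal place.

Inverse-square spreading gives ΔL = −20·log₁₀(d₂/d₁).
ΔL = −20·log₁₀(43.1/4.31) = -20.00 dB, so L₂ = 118.5 + (-20.00) = 98.5 dB SPL.

98.5 dB SPL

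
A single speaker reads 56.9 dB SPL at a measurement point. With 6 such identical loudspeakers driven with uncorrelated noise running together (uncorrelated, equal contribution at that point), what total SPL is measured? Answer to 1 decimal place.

6 equal incoherent sources raise the level by 10·log₁₀(6) = 7.78 dB.
L_total = 56.9 + 7.78 = 64.7 dB SPL.

64.7 dB SPL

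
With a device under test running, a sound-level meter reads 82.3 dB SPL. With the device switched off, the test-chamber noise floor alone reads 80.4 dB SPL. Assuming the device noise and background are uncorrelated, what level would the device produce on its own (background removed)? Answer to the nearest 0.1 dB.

77.8 dB SPL

Background correction is a power subtraction:
L_src = 10·log₁₀(10^(82.3/10) − 10^(80.4/10)) = 10·log₁₀(60180000) = 77.8 dB SPL.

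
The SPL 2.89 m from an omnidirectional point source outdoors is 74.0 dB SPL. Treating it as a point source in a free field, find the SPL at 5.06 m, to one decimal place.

Inverse-square spreading gives ΔL = −20·log₁₀(d₂/d₁).
ΔL = −20·log₁₀(5.06/2.89) = -4.87 dB, so L₂ = 74.0 + (-4.87) = 69.1 dB SPL.

69.1 dB SPL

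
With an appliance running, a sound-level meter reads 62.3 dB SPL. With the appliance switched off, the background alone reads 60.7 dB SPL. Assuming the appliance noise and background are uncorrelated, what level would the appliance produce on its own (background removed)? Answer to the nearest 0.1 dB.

57.2 dB SPL

Remove the background by subtracting linear intensities:
L_src = 10·log₁₀(10^(62.3/10) − 10^(60.7/10)) = 10·log₁₀(523300) = 57.2 dB SPL.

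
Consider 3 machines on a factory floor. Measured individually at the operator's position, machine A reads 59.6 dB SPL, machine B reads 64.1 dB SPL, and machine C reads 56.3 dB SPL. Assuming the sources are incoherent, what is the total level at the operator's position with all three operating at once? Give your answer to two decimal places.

Uncorrelated sources add in intensity (power), not in dB.
L_total = 10·log₁₀(10^(59.6/10) + 10^(64.1/10) + 10^(56.3/10)) = 10·log₁₀(3909000) = 65.92 dB SPL.

65.92 dB SPL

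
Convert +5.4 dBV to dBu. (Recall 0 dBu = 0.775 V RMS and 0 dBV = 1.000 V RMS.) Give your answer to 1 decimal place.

The offset between the scales is 20·log₁₀(0.775/1.000) = −2.214 dB.
So dBu = +5.4 + 2.214 = +7.6 dBu.

+7.6 dBu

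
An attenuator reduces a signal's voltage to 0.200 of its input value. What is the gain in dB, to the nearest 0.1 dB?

For a voltage ratio, dB = 20·log₁₀(V₂/V₁).
20·log₁₀(0.200) = -14.0 dB.

-14.0 dB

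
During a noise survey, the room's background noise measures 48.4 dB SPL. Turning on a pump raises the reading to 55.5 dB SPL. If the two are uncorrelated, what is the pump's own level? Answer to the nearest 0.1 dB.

54.6 dB SPL

Remove the background by subtracting linear intensities:
L_src = 10·log₁₀(10^(55.5/10) − 10^(48.4/10)) = 10·log₁₀(285600) = 54.6 dB SPL.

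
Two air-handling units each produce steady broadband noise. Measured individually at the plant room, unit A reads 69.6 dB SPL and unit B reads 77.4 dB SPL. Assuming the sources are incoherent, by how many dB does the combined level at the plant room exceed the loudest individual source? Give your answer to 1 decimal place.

Add the sources as powers (linear), then convert back to dB:
L_total = 10·log₁₀(10^(69.6/10) + 10^(77.4/10)) = 78.07 dB SPL.
Excess over the loudest (77.4 dB): 78.07 − 77.4 = 0.7 dB.

0.7 dB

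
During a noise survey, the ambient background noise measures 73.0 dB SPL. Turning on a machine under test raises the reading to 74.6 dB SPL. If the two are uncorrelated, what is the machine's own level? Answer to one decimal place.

Remove the background by subtracting linear intensities:
L_src = 10·log₁₀(10^(74.6/10) − 10^(73.0/10)) = 10·log₁₀(8888000) = 69.5 dB SPL.

69.5 dB SPL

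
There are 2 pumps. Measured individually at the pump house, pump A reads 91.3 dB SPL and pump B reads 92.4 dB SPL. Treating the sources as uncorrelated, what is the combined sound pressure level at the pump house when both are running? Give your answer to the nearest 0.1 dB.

94.9 dB SPL

Add the sources as powers (linear), then convert back to dB:
L_total = 10·log₁₀(10^(91.3/10) + 10^(92.4/10)) = 10·log₁₀(3087000000) = 94.9 dB SPL.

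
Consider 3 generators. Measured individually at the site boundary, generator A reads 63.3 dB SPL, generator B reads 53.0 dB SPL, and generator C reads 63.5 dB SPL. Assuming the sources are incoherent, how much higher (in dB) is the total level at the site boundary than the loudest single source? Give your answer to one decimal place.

3.1 dB

Add the sources as powers (linear), then convert back to dB:
L_total = 10·log₁₀(10^(63.3/10) + 10^(53.0/10) + 10^(63.5/10)) = 66.61 dB SPL.
Excess over the loudest (63.5 dB): 66.61 − 63.5 = 3.1 dB.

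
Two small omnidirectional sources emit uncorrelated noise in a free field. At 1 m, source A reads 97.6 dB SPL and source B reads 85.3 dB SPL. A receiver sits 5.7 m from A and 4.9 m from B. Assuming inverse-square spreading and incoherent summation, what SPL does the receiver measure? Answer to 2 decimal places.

At the listener: L_A = 97.6 − 20·log₁₀(5.7) = 82.483 dB; L_B = 85.3 − 20·log₁₀(4.9) = 71.496 dB.
Combined: 10·log₁₀(10^(82.483/10)+10^(71.496/10)) = 82.82 dB SPL.

82.82 dB SPL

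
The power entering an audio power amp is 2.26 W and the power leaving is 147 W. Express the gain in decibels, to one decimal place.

18.1 dB

Power is a power quantity, so gain = 10·log₁₀(P_out/P_in).
10·log₁₀(147/2.26) = 10·log₁₀(65.04) = 18.1 dB.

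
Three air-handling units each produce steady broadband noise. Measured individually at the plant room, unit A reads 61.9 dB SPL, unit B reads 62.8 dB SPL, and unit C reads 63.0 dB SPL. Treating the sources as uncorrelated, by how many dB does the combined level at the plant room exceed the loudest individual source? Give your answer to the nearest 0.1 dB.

Uncorrelated sources add in intensity (power), not in dB.
L_total = 10·log₁₀(10^(61.9/10) + 10^(62.8/10) + 10^(63.0/10)) = 67.36 dB SPL.
Excess over the loudest (63.0 dB): 67.36 − 63.0 = 4.4 dB.

4.4 dB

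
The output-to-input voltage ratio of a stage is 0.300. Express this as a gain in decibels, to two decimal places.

-10.46 dB

Voltage is an amplitude quantity, so gain = 20·log₁₀(V_out/V_in).
20·log₁₀(0.300) = -10.46 dB.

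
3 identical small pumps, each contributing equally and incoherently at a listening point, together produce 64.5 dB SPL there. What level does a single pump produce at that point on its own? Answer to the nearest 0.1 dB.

59.7 dB SPL

3 equal incoherent sources add 10·log₁₀(3) = 4.77 dB over one source.
L_one = 64.5 − 4.77 = 59.7 dB SPL.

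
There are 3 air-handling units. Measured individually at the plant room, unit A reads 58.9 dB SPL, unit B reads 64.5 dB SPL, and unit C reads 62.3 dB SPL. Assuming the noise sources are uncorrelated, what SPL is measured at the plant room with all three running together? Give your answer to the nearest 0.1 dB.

Incoherent sources sum as intensities:
L_total = 10·log₁₀(10^(58.9/10) + 10^(64.5/10) + 10^(62.3/10)) = 10·log₁₀(5293000) = 67.2 dB SPL.

67.2 dB SPL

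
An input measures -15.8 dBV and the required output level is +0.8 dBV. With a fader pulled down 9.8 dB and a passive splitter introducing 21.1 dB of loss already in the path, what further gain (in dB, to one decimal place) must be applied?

The required make-up gain is the shortfall in the dB sum.
G = +0.8 − (-15.8) + 9.8 + 21.1 = 47.5 dB.

47.5 dB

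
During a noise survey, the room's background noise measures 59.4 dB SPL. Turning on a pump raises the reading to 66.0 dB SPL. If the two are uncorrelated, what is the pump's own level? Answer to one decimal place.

64.9 dB SPL

Remove the background by subtracting linear intensities:
L_src = 10·log₁₀(10^(66.0/10) − 10^(59.4/10)) = 10·log₁₀(3110000) = 64.9 dB SPL.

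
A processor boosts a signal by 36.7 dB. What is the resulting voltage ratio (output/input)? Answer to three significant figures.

68.4

Voltage ratio = 10^(dB/20).
10^(36.7/20) = 10^(1.835) = 68.4.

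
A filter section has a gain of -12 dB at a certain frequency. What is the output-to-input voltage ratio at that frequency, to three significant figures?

0.251

Voltage ratio = 10^(dB/20).
10^(-12/20) = 10^(-0.6000) = 0.251.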